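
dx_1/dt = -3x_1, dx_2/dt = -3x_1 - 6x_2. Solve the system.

Coefficient matrix A = [[-3, 0], [-3, -6]].
Characteristic polynomial det(A - λI) = λ^2 + 9λ + 18 = 0.
Eigenvalues λ = -6, -3.
For λ=-6: (A-λI) row 1 is [3, 0], so an eigenvector is (0, 1).
For λ=-3: (A-λI) row 2 is [-3, -3], so an eigenvector is (-1, 1).
General solution: C_1e^(-6t)(0,1) + C_2e^(-3t)(-1,1).

x_1(t) = -C_2e^(-3t), x_2(t) = C_1e^(-6t) + C_2e^(-3t)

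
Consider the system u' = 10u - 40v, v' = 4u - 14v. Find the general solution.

u(t) = -3C_1e^(-2t)sin(4t) - C_1e^(-2t)cos(4t) - C_2e^(-2t)sin(4t) + 3C_2e^(-2t)cos(4t), v(t) = -C_1e^(-2t)sin(4t) + C_2e^(-2t)cos(4t)

Coefficient matrix A = [[10, -40], [4, -14]].
Characteristic polynomial det(A - λI) = λ^2 + 4λ + 20 = 0.
Eigenvalues λ = -2 ± 4i (complex conjugate pair).
For λ=-2+4i: an eigenvector is (-1,0) - i(-3,-1) = (-1 + 3i, 0 + i).
A real fundamental pair from Re and Im of e^((-2+4i)t)v: X_1 = e^(-2t)(cos(4t)·(-1,0) + sin(4t)·(-3,-1)), X_2 = e^(-2t)(sin(4t)·(-1,0) - cos(4t)·(-3,-1)).
General solution: C_1X_1 + C_2X_2.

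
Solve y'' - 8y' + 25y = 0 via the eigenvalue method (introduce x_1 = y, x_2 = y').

Let x_1 = y, x_2 = y'. Then x_1' = x_2 and x_2' = -25x_1 + 8x_2.
A = [[0,1],[-25,8]]; det(A-λI) = λ^2 - 8λ + 25.
Eigenvalues λ = 4 ± 3i.

y(t) = c_1e^(4t)cos(3t) + c_2e^(4t)sin(3t)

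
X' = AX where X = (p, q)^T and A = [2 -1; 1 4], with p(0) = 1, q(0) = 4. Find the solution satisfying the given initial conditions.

Coefficient matrix A = [[2, -1], [1, 4]].
Characteristic polynomial det(A - λI) = λ^2 - 6λ + 9 = 0.
Single eigenvalue λ = 3 with algebraic multiplicity 2.
Eigenvector v = (-1,1); generalized eigenvector w with (A-λI)w=v is (0,1).
General solution: e^(3t)[K_1·v + K_2·(t·v + w)].
Applying p(0)=1, q(0)=4 gives K_1=-1, K_2=5.

p(t) = -5te^(3t) + e^(3t), q(t) = 5te^(3t) + 4e^(3t)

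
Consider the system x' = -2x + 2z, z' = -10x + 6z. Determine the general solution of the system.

x(t) = -c_1e^(2t)cos(2t) - c_2e^(2t)sin(2t), z(t) = c_1e^(2t)sin(2t) - 2c_1e^(2t)cos(2t) - 2c_2e^(2t)sin(2t) - c_2e^(2t)cos(2t)

Coefficient matrix A = [[-2, 2], [-10, 6]].
Characteristic polynomial det(A - λI) = λ^2 - 4λ + 8 = 0.
Eigenvalues λ = 2 ± 2i (complex conjugate pair).
For λ=2+2i: an eigenvector is (-1,-2) - i(0,1) = (-1, -2 - i).
A real fundamental pair from Re and Im of e^((2+2i)t)v: X_1 = e^(2t)(cos(2t)·(-1,-2) + sin(2t)·(0,1)), X_2 = e^(2t)(sin(2t)·(-1,-2) - cos(2t)·(0,1)).
General solution: c_1X_1 + c_2X_2.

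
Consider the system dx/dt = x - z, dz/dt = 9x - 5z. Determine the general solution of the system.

Coefficient matrix A = [[1, -1], [9, -5]].
Characteristic polynomial det(A - λI) = λ^2 + 4λ + 4 = 0.
Single eigenvalue λ = -2 with algebraic multiplicity 2.
Eigenvector v = (-1,-3); generalized eigenvector w with (A-λI)w=v is (0,1).
General solution: e^(-2t)[c_1·v + c_2·(t·v + w)].

x(t) = -c_1e^(-2t) - c_2te^(-2t), z(t) = -3c_1e^(-2t) - 3c_2te^(-2t) + c_2e^(-2t)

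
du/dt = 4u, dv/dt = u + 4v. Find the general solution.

u(t) = C_2e^(4t), v(t) = C_1e^(4t) + C_2te^(4t) - C_2e^(4t)

Coefficient matrix A = [[4, 0], [1, 4]].
Characteristic polynomial det(A - λI) = λ^2 - 8λ + 16 = 0.
Single eigenvalue λ = 4 with algebraic multiplicity 2.
Eigenvector v = (0,1); generalized eigenvector w with (A-λI)w=v is (1,-1).
General solution: e^(4t)[C_1·v + C_2·(t·v + w)].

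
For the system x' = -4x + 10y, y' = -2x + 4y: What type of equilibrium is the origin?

center

A = [[-4,10],[-2,4]]; det(A-λI) = λ^2 + 4.
λ = 0 ± 2i: zero real part.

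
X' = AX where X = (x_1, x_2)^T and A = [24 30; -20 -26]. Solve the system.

x_1(t) = c_1e^(-6t) - 3c_2e^(4t), x_2(t) = -c_1e^(-6t) + 2c_2e^(4t)

Coefficient matrix A = [[24, 30], [-20, -26]].
Characteristic polynomial det(A - λI) = λ^2 + 2λ - 24 = 0.
Eigenvalues λ = -6, 4.
For λ=-6: (A-λI) row 1 is [30, 30], so an eigenvector is (1, -1).
For λ=4: (A-λI) row 1 is [20, 30], so an eigenvector is (-3, 2).
General solution: c_1e^(-6t)(1,-1) + c_2e^(4t)(-3,2).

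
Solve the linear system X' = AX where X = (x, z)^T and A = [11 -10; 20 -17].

x(t) = -c_1e^(-3t)sin(2t) + 2c_1e^(-3t)cos(2t) + 2c_2e^(-3t)sin(2t) + c_2e^(-3t)cos(2t), z(t) = -c_1e^(-3t)sin(2t) + 3c_1e^(-3t)cos(2t) + 3c_2e^(-3t)sin(2t) + c_2e^(-3t)cos(2t)

Coefficient matrix A = [[11, -10], [20, -17]].
Characteristic polynomial det(A - λI) = λ^2 + 6λ + 13 = 0.
Eigenvalues λ = -3 ± 2i (complex conjugate pair).
For λ=-3+2i: an eigenvector is (2,3) - i(-1,-1) = (2 + i, 3 + i).
A real fundamental pair from Re and Im of e^((-3+2i)t)v: X_1 = e^(-3t)(cos(2t)·(2,3) + sin(2t)·(-1,-1)), X_2 = e^(-3t)(sin(2t)·(2,3) - cos(2t)·(-1,-1)).
General solution: c_1X_1 + c_2X_2.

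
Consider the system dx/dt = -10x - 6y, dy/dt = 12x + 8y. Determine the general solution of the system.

x(t) = c_1e^(-4t) + c_2e^(2t), y(t) = -c_1e^(-4t) - 2c_2e^(2t)

Coefficient matrix A = [[-10, -6], [12, 8]].
Characteristic polynomial det(A - λI) = λ^2 + 2λ - 8 = 0.
Eigenvalues λ = -4, 2.
For λ=-4: (A-λI) row 1 is [-6, -6], so an eigenvector is (1, -1).
For λ=2: (A-λI) row 1 is [-12, -6], so an eigenvector is (1, -2).
General solution: c_1e^(-4t)(1,-1) + c_2e^(2t)(1,-2).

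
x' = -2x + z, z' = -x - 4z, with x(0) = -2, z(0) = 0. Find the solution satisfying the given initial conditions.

x(t) = -2te^(-3t) - 2e^(-3t), z(t) = 2te^(-3t)

Coefficient matrix A = [[-2, 1], [-1, -4]].
Characteristic polynomial det(A - λI) = λ^2 + 6λ + 9 = 0.
Single eigenvalue λ = -3 with algebraic multiplicity 2.
Eigenvector v = (1,-1); generalized eigenvector w with (A-λI)w=v is (-2,3).
General solution: e^(-3t)[C_1·v + C_2·(t·v + w)].
Applying x(0)=-2, z(0)=0 gives C_1=-6, C_2=-2.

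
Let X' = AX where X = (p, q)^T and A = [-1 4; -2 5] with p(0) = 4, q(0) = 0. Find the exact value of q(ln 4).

-240

A = [[-1,4],[-2,5]]; eigenvalues λ = 1, 3.
Eigenvectors: (-2,-1) for λ=1, (-1,-1) for λ=3.
From the initial condition, c_1 = -4, c_2 = 4.
q(ln 4) = (-4)(4^1)(-1) + (4)(4^3)(-1) = -240.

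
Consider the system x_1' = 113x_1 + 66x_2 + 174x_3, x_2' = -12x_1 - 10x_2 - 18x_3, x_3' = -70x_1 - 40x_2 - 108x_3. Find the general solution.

Coefficient matrix A = [[113, 66, 174], [-12, -10, -18], [-70, -40, -108]].
det(A - λI) = 0 gives eigenvalues λ = -3, -4, 2.
For λ=-3: eigenvector (-3,0,2).
For λ=-4: eigenvector (-8,1,5).
For λ=2: eigenvector (-10,1,6).
General solution: c_1e^(-3t)(-3,0,2) + c_2e^(-4t)(-8,1,5) + c_3e^(2t)(-10,1,6).

x_1(t) = -3c_1e^(-3t) - 8c_2e^(-4t) - 10c_3e^(2t), x_2(t) = c_2e^(-4t) + c_3e^(2t), x_3(t) = 2c_1e^(-3t) + 5c_2e^(-4t) + 6c_3e^(2t)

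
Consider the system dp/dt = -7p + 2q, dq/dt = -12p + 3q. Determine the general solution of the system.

Coefficient matrix A = [[-7, 2], [-12, 3]].
Characteristic polynomial det(A - λI) = λ^2 + 4λ + 3 = 0.
Eigenvalues λ = -1, -3.
For λ=-1: (A-λI) row 1 is [-6, 2], so an eigenvector is (1, 3).
For λ=-3: (A-λI) row 1 is [-4, 2], so an eigenvector is (1, 2).
General solution: C_1e^(-t)(1,3) + C_2e^(-3t)(1,2).

p(t) = C_1e^(-t) + C_2e^(-3t), q(t) = 3C_1e^(-t) + 2C_2e^(-3t)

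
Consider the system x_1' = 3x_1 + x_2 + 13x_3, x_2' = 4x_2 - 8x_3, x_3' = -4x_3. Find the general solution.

x_1(t) = C_1e^(3t) + C_2e^(4t) - 2C_3e^(-4t), x_2(t) = C_2e^(4t) + C_3e^(-4t), x_3(t) = C_3e^(-4t)

Coefficient matrix A = [[3, 1, 13], [0, 4, -8], [0, 0, -4]].
det(A - λI) = 0 gives eigenvalues λ = 3, 4, -4.
For λ=3: eigenvector (1,0,0).
For λ=4: eigenvector (1,1,0).
For λ=-4: eigenvector (-2,1,1).
General solution: C_1e^(3t)(1,0,0) + C_2e^(4t)(1,1,0) + C_3e^(-4t)(-2,1,1).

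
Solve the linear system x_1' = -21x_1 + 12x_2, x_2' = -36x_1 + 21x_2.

Coefficient matrix A = [[-21, 12], [-36, 21]].
Characteristic polynomial det(A - λI) = λ^2 - 9 = 0.
Eigenvalues λ = -3, 3.
For λ=-3: (A-λI) row 1 is [-18, 12], so an eigenvector is (-2, -3).
For λ=3: (A-λI) row 1 is [-24, 12], so an eigenvector is (-1, -2).
General solution: K_1e^(-3t)(-2,-3) + K_2e^(3t)(-1,-2).

x_1(t) = -2K_1e^(-3t) - K_2e^(3t), x_2(t) = -3K_1e^(-3t) - 2K_2e^(3t)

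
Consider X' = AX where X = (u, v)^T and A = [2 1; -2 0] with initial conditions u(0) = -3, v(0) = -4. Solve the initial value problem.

Coefficient matrix A = [[2, 1], [-2, 0]].
Characteristic polynomial det(A - λI) = λ^2 - 2λ + 2 = 0.
Eigenvalues λ = 1 ± i (complex conjugate pair).
For λ=1+i: an eigenvector is (0,1) - i(1,-1) = (0 - i, 1 + i).
A real fundamental pair from Re and Im of e^((1+i)t)v: X_1 = e^(t)(cos(t)·(0,1) + sin(t)·(1,-1)), X_2 = e^(t)(sin(t)·(0,1) - cos(t)·(1,-1)).
General solution: K_1X_1 + K_2X_2.
Applying u(0)=-3, v(0)=-4 gives K_1=-7, K_2=3.

u(t) = -7e^(t)sin(t) - 3e^(t)cos(t), v(t) = 10e^(t)sin(t) - 4e^(t)cos(t)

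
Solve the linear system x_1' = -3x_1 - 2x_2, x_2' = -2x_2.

Coefficient matrix A = [[-3, -2], [0, -2]].
Characteristic polynomial det(A - λI) = λ^2 + 5λ + 6 = 0.
Eigenvalues λ = -2, -3.
For λ=-2: (A-λI) row 1 is [-1, -2], so an eigenvector is (-2, 1).
For λ=-3: (A-λI) row 1 is [0, -2], so an eigenvector is (-1, 0).
General solution: C_1e^(-2t)(-2,1) + C_2e^(-3t)(-1,0).

x_1(t) = -2C_1e^(-2t) - C_2e^(-3t), x_2(t) = C_1e^(-2t)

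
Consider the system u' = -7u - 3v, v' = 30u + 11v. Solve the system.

Coefficient matrix A = [[-7, -3], [30, 11]].
Characteristic polynomial det(A - λI) = λ^2 - 4λ + 13 = 0.
Eigenvalues λ = 2 ± 3i (complex conjugate pair).
For λ=2+3i: an eigenvector is (0,-1) - i(1,-3) = (0 - i, -1 + 3i).
A real fundamental pair from Re and Im of e^((2+3i)t)v: X_1 = e^(2t)(cos(3t)·(0,-1) + sin(3t)·(1,-3)), X_2 = e^(2t)(sin(3t)·(0,-1) - cos(3t)·(1,-3)).
General solution: C_1X_1 + C_2X_2.

u(t) = C_1e^(2t)sin(3t) - C_2e^(2t)cos(3t), v(t) = -3C_1e^(2t)sin(3t) - C_1e^(2t)cos(3t) - C_2e^(2t)sin(3t) + 3C_2e^(2t)cos(3t)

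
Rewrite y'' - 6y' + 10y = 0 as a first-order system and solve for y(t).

y(t) = c_1e^(3t)cos(t) + c_2e^(3t)sin(t)

Let x_1 = y, x_2 = y'. Then x_1' = x_2 and x_2' = -10x_1 + 6x_2.
A = [[0,1],[-10,6]]; det(A-λI) = λ^2 - 6λ + 10.
Eigenvalues λ = 3 ± i.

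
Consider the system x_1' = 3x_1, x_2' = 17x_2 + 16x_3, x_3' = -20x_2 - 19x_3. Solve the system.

Coefficient matrix A = [[3, 0, 0], [0, 17, 16], [0, -20, -19]].
det(A - λI) = 0 gives eigenvalues λ = -3, 1, 3.
For λ=-3: eigenvector (0,-4,5).
For λ=1: eigenvector (0,1,-1).
For λ=3: eigenvector (1,0,0).
General solution: c_1e^(-3t)(0,-4,5) + c_2e^(t)(0,1,-1) + c_3e^(3t)(1,0,0).

x_1(t) = c_3e^(3t), x_2(t) = -4c_1e^(-3t) + c_2e^(t), x_3(t) = 5c_1e^(-3t) - c_2e^(t)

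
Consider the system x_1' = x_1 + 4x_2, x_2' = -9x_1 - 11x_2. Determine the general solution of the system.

Coefficient matrix A = [[1, 4], [-9, -11]].
Characteristic polynomial det(A - λI) = λ^2 + 10λ + 25 = 0.
Single eigenvalue λ = -5 with algebraic multiplicity 2.
Eigenvector v = (-2,3); generalized eigenvector w with (A-λI)w=v is (1,-2).
General solution: e^(-5t)[C_1·v + C_2·(t·v + w)].

x_1(t) = -2C_1e^(-5t) - 2C_2te^(-5t) + C_2e^(-5t), x_2(t) = 3C_1e^(-5t) + 3C_2te^(-5t) - 2C_2e^(-5t)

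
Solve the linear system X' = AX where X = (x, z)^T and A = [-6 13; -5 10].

x(t) = -3c_1e^(2t)sin(t) + 2c_1e^(2t)cos(t) + 2c_2e^(2t)sin(t) + 3c_2e^(2t)cos(t), z(t) = -2c_1e^(2t)sin(t) + c_1e^(2t)cos(t) + c_2e^(2t)sin(t) + 2c_2e^(2t)cos(t)

Coefficient matrix A = [[-6, 13], [-5, 10]].
Characteristic polynomial det(A - λI) = λ^2 - 4λ + 5 = 0.
Eigenvalues λ = 2 ± i (complex conjugate pair).
For λ=2+i: an eigenvector is (2,1) - i(-3,-2) = (2 + 3i, 1 + 2i).
A real fundamental pair from Re and Im of e^((2+i)t)v: X_1 = e^(2t)(cos(t)·(2,1) + sin(t)·(-3,-2)), X_2 = e^(2t)(sin(t)·(2,1) - cos(t)·(-3,-2)).
General solution: c_1X_1 + c_2X_2.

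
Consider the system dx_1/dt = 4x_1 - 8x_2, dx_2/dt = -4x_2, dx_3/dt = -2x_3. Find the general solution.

x_1(t) = C_1e^(-4t) - C_2e^(4t), x_2(t) = C_1e^(-4t), x_3(t) = C_3e^(-2t)

Coefficient matrix A = [[4, -8, 0], [0, -4, 0], [0, 0, -2]].
det(A - λI) = 0 gives eigenvalues λ = -4, 4, -2.
For λ=-4: eigenvector (1,1,0).
For λ=4: eigenvector (-1,0,0).
For λ=-2: eigenvector (0,0,1).
General solution: C_1e^(-4t)(1,1,0) + C_2e^(4t)(-1,0,0) + C_3e^(-2t)(0,0,1).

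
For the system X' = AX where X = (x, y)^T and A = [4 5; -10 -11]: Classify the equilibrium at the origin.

stable node

A = [[4,5],[-10,-11]]; det(A-λI) = λ^2 + 7λ + 6.
λ = -6, -1: both negative.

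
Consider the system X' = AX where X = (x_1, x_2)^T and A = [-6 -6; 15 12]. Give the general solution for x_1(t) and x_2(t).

Coefficient matrix A = [[-6, -6], [15, 12]].
Characteristic polynomial det(A - λI) = λ^2 - 6λ + 18 = 0.
Eigenvalues λ = 3 ± 3i (complex conjugate pair).
For λ=3+3i: an eigenvector is (1,-2) - i(1,-1) = (1 - i, -2 + i).
A real fundamental pair from Re and Im of e^((3+3i)t)v: X_1 = e^(3t)(cos(3t)·(1,-2) + sin(3t)·(1,-1)), X_2 = e^(3t)(sin(3t)·(1,-2) - cos(3t)·(1,-1)).
General solution: K_1X_1 + K_2X_2.

x_1(t) = K_1e^(3t)sin(3t) + K_1e^(3t)cos(3t) + K_2e^(3t)sin(3t) - K_2e^(3t)cos(3t), x_2(t) = -K_1e^(3t)sin(3t) - 2K_1e^(3t)cos(3t) - 2K_2e^(3t)sin(3t) + K_2e^(3t)cos(3t)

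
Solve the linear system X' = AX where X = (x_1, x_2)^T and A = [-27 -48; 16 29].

Coefficient matrix A = [[-27, -48], [16, 29]].
Characteristic polynomial det(A - λI) = λ^2 - 2λ - 15 = 0.
Eigenvalues λ = -3, 5.
For λ=-3: (A-λI) row 1 is [-24, -48], so an eigenvector is (2, -1).
For λ=5: (A-λI) row 1 is [-32, -48], so an eigenvector is (3, -2).
General solution: c_1e^(-3t)(2,-1) + c_2e^(5t)(3,-2).

x_1(t) = 2c_1e^(-3t) + 3c_2e^(5t), x_2(t) = -c_1e^(-3t) - 2c_2e^(5t)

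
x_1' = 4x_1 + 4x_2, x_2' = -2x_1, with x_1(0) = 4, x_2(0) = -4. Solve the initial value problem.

x_1(t) = -4e^(2t)sin(2t) + 4e^(2t)cos(2t), x_2(t) = -4e^(2t)cos(2t)

Coefficient matrix A = [[4, 4], [-2, 0]].
Characteristic polynomial det(A - λI) = λ^2 - 4λ + 8 = 0.
Eigenvalues λ = 2 ± 2i (complex conjugate pair).
For λ=2+2i: an eigenvector is (-1,0) - i(-1,1) = (-1 + i, 0 - i).
A real fundamental pair from Re and Im of e^((2+2i)t)v: X_1 = e^(2t)(cos(2t)·(-1,0) + sin(2t)·(-1,1)), X_2 = e^(2t)(sin(2t)·(-1,0) - cos(2t)·(-1,1)).
General solution: C_1X_1 + C_2X_2.
Applying x_1(0)=4, x_2(0)=-4 gives C_1=0, C_2=4.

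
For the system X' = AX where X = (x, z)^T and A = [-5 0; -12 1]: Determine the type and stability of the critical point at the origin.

A = [[-5,0],[-12,1]]; det(A-λI) = λ^2 + 4λ - 5.
λ = 1, -5: opposite signs.

saddle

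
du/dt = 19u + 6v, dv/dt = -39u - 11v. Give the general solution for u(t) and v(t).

Coefficient matrix A = [[19, 6], [-39, -11]].
Characteristic polynomial det(A - λI) = λ^2 - 8λ + 25 = 0.
Eigenvalues λ = 4 ± 3i (complex conjugate pair).
For λ=4+3i: an eigenvector is (1,-2) - i(1,-3) = (1 - i, -2 + 3i).
A real fundamental pair from Re and Im of e^((4+3i)t)v: X_1 = e^(4t)(cos(3t)·(1,-2) + sin(3t)·(1,-3)), X_2 = e^(4t)(sin(3t)·(1,-2) - cos(3t)·(1,-3)).
General solution: C_1X_1 + C_2X_2.

u(t) = C_1e^(4t)sin(3t) + C_1e^(4t)cos(3t) + C_2e^(4t)sin(3t) - C_2e^(4t)cos(3t), v(t) = -3C_1e^(4t)sin(3t) - 2C_1e^(4t)cos(3t) - 2C_2e^(4t)sin(3t) + 3C_2e^(4t)cos(3t)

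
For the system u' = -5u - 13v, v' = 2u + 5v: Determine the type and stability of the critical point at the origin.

A = [[-5,-13],[2,5]]; det(A-λI) = λ^2 + 1.
λ = 0 ± i: zero real part.

center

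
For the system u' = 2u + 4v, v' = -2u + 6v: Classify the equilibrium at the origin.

unstable spiral

A = [[2,4],[-2,6]]; det(A-λI) = λ^2 - 8λ + 20.
λ = 4 ± 2i: positive real part.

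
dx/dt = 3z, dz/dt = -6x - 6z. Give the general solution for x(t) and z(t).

x(t) = -C_1e^(-3t)sin(3t) + C_2e^(-3t)cos(3t), z(t) = C_1e^(-3t)sin(3t) - C_1e^(-3t)cos(3t) - C_2e^(-3t)sin(3t) - C_2e^(-3t)cos(3t)

Coefficient matrix A = [[0, 3], [-6, -6]].
Characteristic polynomial det(A - λI) = λ^2 + 6λ + 18 = 0.
Eigenvalues λ = -3 ± 3i (complex conjugate pair).
For λ=-3+3i: an eigenvector is (0,-1) - i(-1,1) = (0 + i, -1 - i).
A real fundamental pair from Re and Im of e^((-3+3i)t)v: X_1 = e^(-3t)(cos(3t)·(0,-1) + sin(3t)·(-1,1)), X_2 = e^(-3t)(sin(3t)·(0,-1) - cos(3t)·(-1,1)).
General solution: C_1X_1 + C_2X_2.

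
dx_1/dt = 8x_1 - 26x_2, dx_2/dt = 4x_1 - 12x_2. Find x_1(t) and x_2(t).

Coefficient matrix A = [[8, -26], [4, -12]].
Characteristic polynomial det(A - λI) = λ^2 + 4λ + 8 = 0.
Eigenvalues λ = -2 ± 2i (complex conjugate pair).
For λ=-2+2i: an eigenvector is (3,1) - i(2,1) = (3 - 2i, 1 - i).
A real fundamental pair from Re and Im of e^((-2+2i)t)v: X_1 = e^(-2t)(cos(2t)·(3,1) + sin(2t)·(2,1)), X_2 = e^(-2t)(sin(2t)·(3,1) - cos(2t)·(2,1)).
General solution: K_1X_1 + K_2X_2.

x_1(t) = 2K_1e^(-2t)sin(2t) + 3K_1e^(-2t)cos(2t) + 3K_2e^(-2t)sin(2t) - 2K_2e^(-2t)cos(2t), x_2(t) = K_1e^(-2t)sin(2t) + K_1e^(-2t)cos(2t) + K_2e^(-2t)sin(2t) - K_2e^(-2t)cos(2t)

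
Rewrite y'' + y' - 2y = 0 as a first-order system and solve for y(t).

y(t) = c_1e^(t) + c_2e^(-2t)

Let x_1 = y, x_2 = y'. Then x_1' = x_2 and x_2' = 2x_1 - x_2.
A = [[0,1],[2,-1]]; det(A-λI) = λ^2 + λ - 2.
Eigenvalues λ = 1, -2 with eigenvectors (1,1), (1,-2).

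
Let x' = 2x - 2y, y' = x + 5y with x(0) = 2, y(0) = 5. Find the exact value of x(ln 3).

A = [[2,-2],[1,5]]; eigenvalues λ = 4, 3.
Eigenvectors: (-1,1) for λ=4, (2,-1) for λ=3.
From the initial condition, c_1 = 12, c_2 = 7.
x(ln 3) = (12)(3^4)(-1) + (7)(3^3)(2) = -594.

-594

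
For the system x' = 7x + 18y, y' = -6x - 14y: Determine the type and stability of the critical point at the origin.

A = [[7,18],[-6,-14]]; det(A-λI) = λ^2 + 7λ + 10.
λ = -5, -2: both negative.

stable node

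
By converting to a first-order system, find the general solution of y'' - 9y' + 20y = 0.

y(t) = K_1e^(4t) + K_2e^(5t)

Let x_1 = y, x_2 = y'. Then x_1' = x_2 and x_2' = -20x_1 + 9x_2.
A = [[0,1],[-20,9]]; det(A-λI) = λ^2 - 9λ + 20.
Eigenvalues λ = 4, 5 with eigenvectors (1,4), (1,5).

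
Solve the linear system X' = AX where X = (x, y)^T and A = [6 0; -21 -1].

x(t) = -C_1e^(6t), y(t) = 3C_1e^(6t) - C_2e^(-t)

Coefficient matrix A = [[6, 0], [-21, -1]].
Characteristic polynomial det(A - λI) = λ^2 - 5λ - 6 = 0.
Eigenvalues λ = 6, -1.
For λ=6: (A-λI) row 2 is [-21, -7], so an eigenvector is (-1, 3).
For λ=-1: (A-λI) row 1 is [7, 0], so an eigenvector is (0, -1).
General solution: C_1e^(6t)(-1,3) + C_2e^(-t)(0,-1).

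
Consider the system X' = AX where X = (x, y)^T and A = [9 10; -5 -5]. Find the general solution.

Coefficient matrix A = [[9, 10], [-5, -5]].
Characteristic polynomial det(A - λI) = λ^2 - 4λ + 5 = 0.
Eigenvalues λ = 2 ± i (complex conjugate pair).
For λ=2+i: an eigenvector is (-3,2) - i(-1,1) = (-3 + i, 2 - i).
A real fundamental pair from Re and Im of e^((2+i)t)v: X_1 = e^(2t)(cos(t)·(-3,2) + sin(t)·(-1,1)), X_2 = e^(2t)(sin(t)·(-3,2) - cos(t)·(-1,1)).
General solution: C_1X_1 + C_2X_2.

x(t) = -C_1e^(2t)sin(t) - 3C_1e^(2t)cos(t) - 3C_2e^(2t)sin(t) + C_2e^(2t)cos(t), y(t) = C_1e^(2t)sin(t) + 2C_1e^(2t)cos(t) + 2C_2e^(2t)sin(t) - C_2e^(2t)cos(t)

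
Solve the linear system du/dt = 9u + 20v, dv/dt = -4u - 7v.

Coefficient matrix A = [[9, 20], [-4, -7]].
Characteristic polynomial det(A - λI) = λ^2 - 2λ + 17 = 0.
Eigenvalues λ = 1 ± 4i (complex conjugate pair).
For λ=1+4i: an eigenvector is (2,-1) - i(-1,0) = (2 + i, -1).
A real fundamental pair from Re and Im of e^((1+4i)t)v: X_1 = e^(t)(cos(4t)·(2,-1) + sin(4t)·(-1,0)), X_2 = e^(t)(sin(4t)·(2,-1) - cos(4t)·(-1,0)).
General solution: C_1X_1 + C_2X_2.

u(t) = -C_1e^(t)sin(4t) + 2C_1e^(t)cos(4t) + 2C_2e^(t)sin(4t) + C_2e^(t)cos(4t), v(t) = -C_1e^(t)cos(4t) - C_2e^(t)sin(4t)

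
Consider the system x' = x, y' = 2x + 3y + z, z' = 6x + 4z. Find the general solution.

Coefficient matrix A = [[1, 0, 0], [2, 3, 1], [6, 0, 4]].
det(A - λI) = 0 gives eigenvalues λ = 4, 3, 1.
For λ=4: eigenvector (0,1,1).
For λ=3: eigenvector (0,1,0).
For λ=1: eigenvector (1,0,-2).
General solution: K_1e^(4t)(0,1,1) + K_2e^(3t)(0,1,0) + K_3e^(t)(1,0,-2).

x(t) = K_3e^(t), y(t) = K_1e^(4t) + K_2e^(3t), z(t) = K_1e^(4t) - 2K_3e^(t)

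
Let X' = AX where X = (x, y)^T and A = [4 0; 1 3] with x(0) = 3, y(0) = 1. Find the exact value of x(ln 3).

A = [[4,0],[1,3]]; eigenvalues λ = 4, 3.
Eigenvectors: (1,1) for λ=4, (0,-1) for λ=3.
From the initial condition, c_1 = 3, c_2 = 2.
x(ln 3) = (3)(3^4)(1) + (2)(3^3)(0) = 243.

243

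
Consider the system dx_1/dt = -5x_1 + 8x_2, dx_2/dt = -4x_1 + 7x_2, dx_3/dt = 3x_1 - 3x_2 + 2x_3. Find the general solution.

Coefficient matrix A = [[-5, 8, 0], [-4, 7, 0], [3, -3, 2]].
det(A - λI) = 0 gives eigenvalues λ = 3, -1, 2.
For λ=3: eigenvector (1,1,0).
For λ=-1: eigenvector (-2,-1,1).
For λ=2: eigenvector (0,0,1).
General solution: K_1e^(3t)(1,1,0) + K_2e^(-t)(-2,-1,1) + K_3e^(2t)(0,0,1).

x_1(t) = K_1e^(3t) - 2K_2e^(-t), x_2(t) = K_1e^(3t) - K_2e^(-t), x_3(t) = K_2e^(-t) + K_3e^(2t)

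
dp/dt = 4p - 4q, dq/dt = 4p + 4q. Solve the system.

p(t) = C_1e^(4t)sin(4t) - C_2e^(4t)cos(4t), q(t) = -C_1e^(4t)cos(4t) - C_2e^(4t)sin(4t)

Coefficient matrix A = [[4, -4], [4, 4]].
Characteristic polynomial det(A - λI) = λ^2 - 8λ + 32 = 0.
Eigenvalues λ = 4 ± 4i (complex conjugate pair).
For λ=4+4i: an eigenvector is (0,-1) - i(1,0) = (0 - i, -1).
A real fundamental pair from Re and Im of e^((4+4i)t)v: X_1 = e^(4t)(cos(4t)·(0,-1) + sin(4t)·(1,0)), X_2 = e^(4t)(sin(4t)·(0,-1) - cos(4t)·(1,0)).
General solution: C_1X_1 + C_2X_2.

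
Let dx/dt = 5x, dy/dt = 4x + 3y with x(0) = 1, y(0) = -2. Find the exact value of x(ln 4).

1024

A = [[5,0],[4,3]]; eigenvalues λ = 3, 5.
Eigenvectors: (0,1) for λ=3, (-1,-2) for λ=5.
From the initial condition, c_1 = -4, c_2 = -1.
x(ln 4) = (-4)(4^3)(0) + (-1)(4^5)(-1) = 1024.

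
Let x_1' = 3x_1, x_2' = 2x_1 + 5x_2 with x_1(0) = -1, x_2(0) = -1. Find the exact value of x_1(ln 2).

-8

A = [[3,0],[2,5]]; eigenvalues λ = 3, 5.
Eigenvectors: (-1,1) for λ=3, (0,1) for λ=5.
From the initial condition, c_1 = 1, c_2 = -2.
x_1(ln 2) = (1)(2^3)(-1) + (-2)(2^5)(0) = -8.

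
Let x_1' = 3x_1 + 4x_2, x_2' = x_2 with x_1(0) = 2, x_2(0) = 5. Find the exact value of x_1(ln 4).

728

A = [[3,4],[0,1]]; eigenvalues λ = 1, 3.
Eigenvectors: (-2,1) for λ=1, (1,0) for λ=3.
From the initial condition, c_1 = 5, c_2 = 12.
x_1(ln 4) = (5)(4^1)(-2) + (12)(4^3)(1) = 728.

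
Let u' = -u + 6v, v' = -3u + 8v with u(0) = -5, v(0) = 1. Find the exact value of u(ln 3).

A = [[-1,6],[-3,8]]; eigenvalues λ = 5, 2.
Eigenvectors: (-1,-1) for λ=5, (-2,-1) for λ=2.
From the initial condition, c_1 = -7, c_2 = 6.
u(ln 3) = (-7)(3^5)(-1) + (6)(3^2)(-2) = 1593.

1593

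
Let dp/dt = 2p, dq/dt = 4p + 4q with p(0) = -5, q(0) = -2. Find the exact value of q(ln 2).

A = [[2,0],[4,4]]; eigenvalues λ = 2, 4.
Eigenvectors: (1,-2) for λ=2, (0,-1) for λ=4.
From the initial condition, c_1 = -5, c_2 = 12.
q(ln 2) = (-5)(2^2)(-2) + (12)(2^4)(-1) = -152.

-152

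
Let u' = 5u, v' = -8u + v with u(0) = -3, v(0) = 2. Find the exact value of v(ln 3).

1446

A = [[5,0],[-8,1]]; eigenvalues λ = 5, 1.
Eigenvectors: (-1,2) for λ=5, (0,-1) for λ=1.
From the initial condition, c_1 = 3, c_2 = 4.
v(ln 3) = (3)(3^5)(2) + (4)(3^1)(-1) = 1446.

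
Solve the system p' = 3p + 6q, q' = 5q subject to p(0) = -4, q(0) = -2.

p(t) = -6e^(5t) + 2e^(3t), q(t) = -2e^(5t)

Coefficient matrix A = [[3, 6], [0, 5]].
Characteristic polynomial det(A - λI) = λ^2 - 8λ + 15 = 0.
Eigenvalues λ = 3, 5.
For λ=3: (A-λI) row 1 is [0, 6], so an eigenvector is (-1, 0).
For λ=5: (A-λI) row 1 is [-2, 6], so an eigenvector is (3, 1).
General solution: c_1e^(3t)(-1,0) + c_2e^(5t)(3,1).
Applying p(0)=-4, q(0)=-2 gives c_1=-2, c_2=-2.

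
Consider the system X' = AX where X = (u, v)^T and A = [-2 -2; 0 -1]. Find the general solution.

u(t) = c_1e^(-2t) - 2c_2e^(-t), v(t) = c_2e^(-t)

Coefficient matrix A = [[-2, -2], [0, -1]].
Characteristic polynomial det(A - λI) = λ^2 + 3λ + 2 = 0.
Eigenvalues λ = -2, -1.
For λ=-2: (A-λI) row 1 is [0, -2], so an eigenvector is (1, 0).
For λ=-1: (A-λI) row 1 is [-1, -2], so an eigenvector is (-2, 1).
General solution: c_1e^(-2t)(1,0) + c_2e^(-t)(-2,1).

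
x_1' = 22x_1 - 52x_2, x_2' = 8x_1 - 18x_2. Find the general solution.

Coefficient matrix A = [[22, -52], [8, -18]].
Characteristic polynomial det(A - λI) = λ^2 - 4λ + 20 = 0.
Eigenvalues λ = 2 ± 4i (complex conjugate pair).
For λ=2+4i: an eigenvector is (2,1) - i(-3,-1) = (2 + 3i, 1 + i).
A real fundamental pair from Re and Im of e^((2+4i)t)v: X_1 = e^(2t)(cos(4t)·(2,1) + sin(4t)·(-3,-1)), X_2 = e^(2t)(sin(4t)·(2,1) - cos(4t)·(-3,-1)).
General solution: c_1X_1 + c_2X_2.

x_1(t) = -3c_1e^(2t)sin(4t) + 2c_1e^(2t)cos(4t) + 2c_2e^(2t)sin(4t) + 3c_2e^(2t)cos(4t), x_2(t) = -c_1e^(2t)sin(4t) + c_1e^(2t)cos(4t) + c_2e^(2t)sin(4t) + c_2e^(2t)cos(4t)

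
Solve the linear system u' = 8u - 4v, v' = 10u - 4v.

u(t) = -c_1e^(2t)sin(2t) - c_1e^(2t)cos(2t) - c_2e^(2t)sin(2t) + c_2e^(2t)cos(2t), v(t) = -2c_1e^(2t)sin(2t) - c_1e^(2t)cos(2t) - c_2e^(2t)sin(2t) + 2c_2e^(2t)cos(2t)

Coefficient matrix A = [[8, -4], [10, -4]].
Characteristic polynomial det(A - λI) = λ^2 - 4λ + 8 = 0.
Eigenvalues λ = 2 ± 2i (complex conjugate pair).
For λ=2+2i: an eigenvector is (-1,-1) - i(-1,-2) = (-1 + i, -1 + 2i).
A real fundamental pair from Re and Im of e^((2+2i)t)v: X_1 = e^(2t)(cos(2t)·(-1,-1) + sin(2t)·(-1,-2)), X_2 = e^(2t)(sin(2t)·(-1,-1) - cos(2t)·(-1,-2)).
General solution: c_1X_1 + c_2X_2.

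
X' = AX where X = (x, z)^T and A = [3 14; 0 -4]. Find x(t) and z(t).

Coefficient matrix A = [[3, 14], [0, -4]].
Characteristic polynomial det(A - λI) = λ^2 + λ - 12 = 0.
Eigenvalues λ = -4, 3.
For λ=-4: (A-λI) row 1 is [7, 14], so an eigenvector is (-2, 1).
For λ=3: (A-λI) row 1 is [0, 14], so an eigenvector is (-1, 0).
General solution: K_1e^(-4t)(-2,1) + K_2e^(3t)(-1,0).

x(t) = -2K_1e^(-4t) - K_2e^(3t), z(t) = K_1e^(-4t)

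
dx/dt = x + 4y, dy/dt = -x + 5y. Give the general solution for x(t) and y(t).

x(t) = 2c_1e^(3t) + 2c_2te^(3t) + 3c_2e^(3t), y(t) = c_1e^(3t) + c_2te^(3t) + 2c_2e^(3t)

Coefficient matrix A = [[1, 4], [-1, 5]].
Characteristic polynomial det(A - λI) = λ^2 - 6λ + 9 = 0.
Single eigenvalue λ = 3 with algebraic multiplicity 2.
Eigenvector v = (2,1); generalized eigenvector w with (A-λI)w=v is (3,2).
General solution: e^(3t)[c_1·v + c_2·(t·v + w)].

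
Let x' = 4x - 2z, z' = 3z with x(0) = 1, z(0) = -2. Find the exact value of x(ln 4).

1024

A = [[4,-2],[0,3]]; eigenvalues λ = 4, 3.
Eigenvectors: (1,0) for λ=4, (-2,-1) for λ=3.
From the initial condition, c_1 = 5, c_2 = 2.
x(ln 4) = (5)(4^4)(1) + (2)(4^3)(-2) = 1024.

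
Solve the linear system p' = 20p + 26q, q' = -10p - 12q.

Coefficient matrix A = [[20, 26], [-10, -12]].
Characteristic polynomial det(A - λI) = λ^2 - 8λ + 20 = 0.
Eigenvalues λ = 4 ± 2i (complex conjugate pair).
For λ=4+2i: an eigenvector is (3,-2) - i(-2,1) = (3 + 2i, -2 - i).
A real fundamental pair from Re and Im of e^((4+2i)t)v: X_1 = e^(4t)(cos(2t)·(3,-2) + sin(2t)·(-2,1)), X_2 = e^(4t)(sin(2t)·(3,-2) - cos(2t)·(-2,1)).
General solution: K_1X_1 + K_2X_2.

p(t) = -2K_1e^(4t)sin(2t) + 3K_1e^(4t)cos(2t) + 3K_2e^(4t)sin(2t) + 2K_2e^(4t)cos(2t), q(t) = K_1e^(4t)sin(2t) - 2K_1e^(4t)cos(2t) - 2K_2e^(4t)sin(2t) - K_2e^(4t)cos(2t)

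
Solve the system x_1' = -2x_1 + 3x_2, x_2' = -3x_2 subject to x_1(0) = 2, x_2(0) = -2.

x_1(t) = -4e^(-2t) + 6e^(-3t), x_2(t) = -2e^(-3t)

Coefficient matrix A = [[-2, 3], [0, -3]].
Characteristic polynomial det(A - λI) = λ^2 + 5λ + 6 = 0.
Eigenvalues λ = -3, -2.
For λ=-3: (A-λI) row 1 is [1, 3], so an eigenvector is (3, -1).
For λ=-2: (A-λI) row 1 is [0, 3], so an eigenvector is (-1, 0).
General solution: c_1e^(-3t)(3,-1) + c_2e^(-2t)(-1,0).
Applying x_1(0)=2, x_2(0)=-2 gives c_1=2, c_2=4.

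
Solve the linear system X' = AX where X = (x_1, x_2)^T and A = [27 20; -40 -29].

x_1(t) = C_1e^(-t)sin(4t) - 2C_1e^(-t)cos(4t) - 2C_2e^(-t)sin(4t) - C_2e^(-t)cos(4t), x_2(t) = -C_1e^(-t)sin(4t) + 3C_1e^(-t)cos(4t) + 3C_2e^(-t)sin(4t) + C_2e^(-t)cos(4t)

Coefficient matrix A = [[27, 20], [-40, -29]].
Characteristic polynomial det(A - λI) = λ^2 + 2λ + 17 = 0.
Eigenvalues λ = -1 ± 4i (complex conjugate pair).
For λ=-1+4i: an eigenvector is (-2,3) - i(1,-1) = (-2 - i, 3 + i).
A real fundamental pair from Re and Im of e^((-1+4i)t)v: X_1 = e^(-t)(cos(4t)·(-2,3) + sin(4t)·(1,-1)), X_2 = e^(-t)(sin(4t)·(-2,3) - cos(4t)·(1,-1)).
General solution: C_1X_1 + C_2X_2.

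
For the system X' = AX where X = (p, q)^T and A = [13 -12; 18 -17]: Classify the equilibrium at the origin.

saddle

A = [[13,-12],[18,-17]]; det(A-λI) = λ^2 + 4λ - 5.
λ = 1, -5: opposite signs.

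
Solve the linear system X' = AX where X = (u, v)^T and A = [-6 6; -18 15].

u(t) = -C_1e^(6t) + 2C_2e^(3t), v(t) = -2C_1e^(6t) + 3C_2e^(3t)

Coefficient matrix A = [[-6, 6], [-18, 15]].
Characteristic polynomial det(A - λI) = λ^2 - 9λ + 18 = 0.
Eigenvalues λ = 6, 3.
For λ=6: (A-λI) row 1 is [-12, 6], so an eigenvector is (-1, -2).
For λ=3: (A-λI) row 1 is [-9, 6], so an eigenvector is (2, 3).
General solution: C_1e^(6t)(-1,-2) + C_2e^(3t)(2,3).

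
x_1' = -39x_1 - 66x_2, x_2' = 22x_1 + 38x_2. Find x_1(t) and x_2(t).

x_1(t) = 3c_1e^(5t) + 2c_2e^(-6t), x_2(t) = -2c_1e^(5t) - c_2e^(-6t)

Coefficient matrix A = [[-39, -66], [22, 38]].
Characteristic polynomial det(A - λI) = λ^2 + λ - 30 = 0.
Eigenvalues λ = 5, -6.
For λ=5: (A-λI) row 1 is [-44, -66], so an eigenvector is (3, -2).
For λ=-6: (A-λI) row 1 is [-33, -66], so an eigenvector is (2, -1).
General solution: c_1e^(5t)(3,-2) + c_2e^(-6t)(2,-1).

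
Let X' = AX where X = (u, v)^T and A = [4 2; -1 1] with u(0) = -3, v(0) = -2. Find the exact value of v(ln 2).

12

A = [[4,2],[-1,1]]; eigenvalues λ = 3, 2.
Eigenvectors: (2,-1) for λ=3, (-1,1) for λ=2.
From the initial condition, c_1 = -5, c_2 = -7.
v(ln 2) = (-5)(2^3)(-1) + (-7)(2^2)(1) = 12.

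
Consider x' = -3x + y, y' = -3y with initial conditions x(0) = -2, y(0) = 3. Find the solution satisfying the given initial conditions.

x(t) = 3te^(-3t) - 2e^(-3t), y(t) = 3e^(-3t)

Coefficient matrix A = [[-3, 1], [0, -3]].
Characteristic polynomial det(A - λI) = λ^2 + 6λ + 9 = 0.
Single eigenvalue λ = -3 with algebraic multiplicity 2.
Eigenvector v = (1,0); generalized eigenvector w with (A-λI)w=v is (-2,1).
General solution: e^(-3t)[C_1·v + C_2·(t·v + w)].
Applying x(0)=-2, y(0)=3 gives C_1=4, C_2=3.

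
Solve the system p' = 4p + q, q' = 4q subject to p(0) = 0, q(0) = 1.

p(t) = te^(4t), q(t) = e^(4t)

Coefficient matrix A = [[4, 1], [0, 4]].
Characteristic polynomial det(A - λI) = λ^2 - 8λ + 16 = 0.
Single eigenvalue λ = 4 with algebraic multiplicity 2.
Eigenvector v = (1,0); generalized eigenvector w with (A-λI)w=v is (3,1).
General solution: e^(4t)[c_1·v + c_2·(t·v + w)].
Applying p(0)=0, q(0)=1 gives c_1=-3, c_2=1.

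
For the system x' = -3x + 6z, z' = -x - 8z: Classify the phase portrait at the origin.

A = [[-3,6],[-1,-8]]; det(A-λI) = λ^2 + 11λ + 30.
λ = -5, -6: both negative.

stable node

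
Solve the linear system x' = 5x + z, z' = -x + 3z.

x(t) = K_1e^(4t) + K_2te^(4t), z(t) = -K_1e^(4t) - K_2te^(4t) + K_2e^(4t)

Coefficient matrix A = [[5, 1], [-1, 3]].
Characteristic polynomial det(A - λI) = λ^2 - 8λ + 16 = 0.
Single eigenvalue λ = 4 with algebraic multiplicity 2.
Eigenvector v = (1,-1); generalized eigenvector w with (A-λI)w=v is (0,1).
General solution: e^(4t)[K_1·v + K_2·(t·v + w)].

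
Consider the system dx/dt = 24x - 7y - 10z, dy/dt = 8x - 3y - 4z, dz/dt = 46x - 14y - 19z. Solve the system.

x(t) = K_1e^(4t) + K_2e^(-3t) + K_3e^(t), y(t) = K_2e^(-3t) - K_3e^(t), z(t) = 2K_1e^(4t) + 2K_2e^(-3t) + 3K_3e^(t)

Coefficient matrix A = [[24, -7, -10], [8, -3, -4], [46, -14, -19]].
det(A - λI) = 0 gives eigenvalues λ = 4, -3, 1.
For λ=4: eigenvector (1,0,2).
For λ=-3: eigenvector (1,1,2).
For λ=1: eigenvector (1,-1,3).
General solution: K_1e^(4t)(1,0,2) + K_2e^(-3t)(1,1,2) + K_3e^(t)(1,-1,3).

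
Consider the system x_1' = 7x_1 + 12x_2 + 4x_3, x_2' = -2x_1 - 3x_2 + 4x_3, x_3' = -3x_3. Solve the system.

x_1(t) = -2c_1e^(t) + 3c_2e^(3t) + 2c_3e^(-3t), x_2(t) = c_1e^(t) - c_2e^(3t) - 2c_3e^(-3t), x_3(t) = c_3e^(-3t)

Coefficient matrix A = [[7, 12, 4], [-2, -3, 4], [0, 0, -3]].
det(A - λI) = 0 gives eigenvalues λ = 1, 3, -3.
For λ=1: eigenvector (-2,1,0).
For λ=3: eigenvector (3,-1,0).
For λ=-3: eigenvector (2,-2,1).
General solution: c_1e^(t)(-2,1,0) + c_2e^(3t)(3,-1,0) + c_3e^(-3t)(2,-2,1).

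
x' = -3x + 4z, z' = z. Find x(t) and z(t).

x(t) = K_1e^(-3t) - K_2e^(t), z(t) = -K_2e^(t)

Coefficient matrix A = [[-3, 4], [0, 1]].
Characteristic polynomial det(A - λI) = λ^2 + 2λ - 3 = 0.
Eigenvalues λ = -3, 1.
For λ=-3: (A-λI) row 1 is [0, 4], so an eigenvector is (1, 0).
For λ=1: (A-λI) row 1 is [-4, 4], so an eigenvector is (-1, -1).
General solution: K_1e^(-3t)(1,0) + K_2e^(t)(-1,-1).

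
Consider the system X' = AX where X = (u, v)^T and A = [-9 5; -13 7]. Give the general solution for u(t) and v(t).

u(t) = c_1e^(-t)sin(t) - 2c_1e^(-t)cos(t) - 2c_2e^(-t)sin(t) - c_2e^(-t)cos(t), v(t) = 2c_1e^(-t)sin(t) - 3c_1e^(-t)cos(t) - 3c_2e^(-t)sin(t) - 2c_2e^(-t)cos(t)

Coefficient matrix A = [[-9, 5], [-13, 7]].
Characteristic polynomial det(A - λI) = λ^2 + 2λ + 2 = 0.
Eigenvalues λ = -1 ± i (complex conjugate pair).
For λ=-1+i: an eigenvector is (-2,-3) - i(1,2) = (-2 - i, -3 - 2i).
A real fundamental pair from Re and Im of e^((-1+i)t)v: X_1 = e^(-t)(cos(t)·(-2,-3) + sin(t)·(1,2)), X_2 = e^(-t)(sin(t)·(-2,-3) - cos(t)·(1,2)).
General solution: c_1X_1 + c_2X_2.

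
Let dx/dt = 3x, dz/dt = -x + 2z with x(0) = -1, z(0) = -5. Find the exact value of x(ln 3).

-27

A = [[3,0],[-1,2]]; eigenvalues λ = 3, 2.
Eigenvectors: (1,-1) for λ=3, (0,1) for λ=2.
From the initial condition, c_1 = -1, c_2 = -6.
x(ln 3) = (-1)(3^3)(1) + (-6)(3^2)(0) = -27.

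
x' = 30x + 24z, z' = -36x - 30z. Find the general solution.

x(t) = C_1e^(6t) - 2C_2e^(-6t), z(t) = -C_1e^(6t) + 3C_2e^(-6t)

Coefficient matrix A = [[30, 24], [-36, -30]].
Characteristic polynomial det(A - λI) = λ^2 - 36 = 0.
Eigenvalues λ = 6, -6.
For λ=6: (A-λI) row 1 is [24, 24], so an eigenvector is (1, -1).
For λ=-6: (A-λI) row 1 is [36, 24], so an eigenvector is (-2, 3).
General solution: C_1e^(6t)(1,-1) + C_2e^(-6t)(-2,3).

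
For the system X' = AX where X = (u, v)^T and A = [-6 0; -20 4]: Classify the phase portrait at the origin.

saddle

A = [[-6,0],[-20,4]]; det(A-λI) = λ^2 + 2λ - 24.
λ = 4, -6: opposite signs.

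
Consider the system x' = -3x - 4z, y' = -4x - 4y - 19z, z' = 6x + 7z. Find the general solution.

Coefficient matrix A = [[-3, 0, -4], [-4, -4, -19], [6, 0, 7]].
det(A - λI) = 0 gives eigenvalues λ = -4, 1, 3.
For λ=-4: eigenvector (0,1,0).
For λ=1: eigenvector (1,3,-1).
For λ=3: eigenvector (-2,-7,3).
General solution: c_1e^(-4t)(0,1,0) + c_2e^(t)(1,3,-1) + c_3e^(3t)(-2,-7,3).

x(t) = c_2e^(t) - 2c_3e^(3t), y(t) = c_1e^(-4t) + 3c_2e^(t) - 7c_3e^(3t), z(t) = -c_2e^(t) + 3c_3e^(3t)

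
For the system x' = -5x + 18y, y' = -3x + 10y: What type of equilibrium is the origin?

A = [[-5,18],[-3,10]]; det(A-λI) = λ^2 - 5λ + 4.
λ = 1, 4: both positive.

unstable node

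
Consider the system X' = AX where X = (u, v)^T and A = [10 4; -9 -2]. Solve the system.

u(t) = -2C_1e^(4t) - 2C_2te^(4t) + C_2e^(4t), v(t) = 3C_1e^(4t) + 3C_2te^(4t) - 2C_2e^(4t)

Coefficient matrix A = [[10, 4], [-9, -2]].
Characteristic polynomial det(A - λI) = λ^2 - 8λ + 16 = 0.
Single eigenvalue λ = 4 with algebraic multiplicity 2.
Eigenvector v = (-2,3); generalized eigenvector w with (A-λI)w=v is (1,-2).
General solution: e^(4t)[C_1·v + C_2·(t·v + w)].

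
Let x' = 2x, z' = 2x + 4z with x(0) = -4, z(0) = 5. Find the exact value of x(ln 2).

A = [[2,0],[2,4]]; eigenvalues λ = 2, 4.
Eigenvectors: (1,-1) for λ=2, (0,1) for λ=4.
From the initial condition, c_1 = -4, c_2 = 1.
x(ln 2) = (-4)(2^2)(1) + (1)(2^4)(0) = -16.

-16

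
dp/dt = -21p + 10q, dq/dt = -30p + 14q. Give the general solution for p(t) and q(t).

Coefficient matrix A = [[-21, 10], [-30, 14]].
Characteristic polynomial det(A - λI) = λ^2 + 7λ + 6 = 0.
Eigenvalues λ = -1, -6.
For λ=-1: (A-λI) row 1 is [-20, 10], so an eigenvector is (-1, -2).
For λ=-6: (A-λI) row 1 is [-15, 10], so an eigenvector is (2, 3).
General solution: C_1e^(-t)(-1,-2) + C_2e^(-6t)(2,3).

p(t) = -C_1e^(-t) + 2C_2e^(-6t), q(t) = -2C_1e^(-t) + 3C_2e^(-6t)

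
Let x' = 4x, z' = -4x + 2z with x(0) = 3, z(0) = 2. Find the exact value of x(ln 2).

48

A = [[4,0],[-4,2]]; eigenvalues λ = 2, 4.
Eigenvectors: (0,-1) for λ=2, (-1,2) for λ=4.
From the initial condition, c_1 = -8, c_2 = -3.
x(ln 2) = (-8)(2^2)(0) + (-3)(2^4)(-1) = 48.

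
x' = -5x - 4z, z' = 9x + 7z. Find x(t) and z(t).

x(t) = -2c_1e^(t) - 2c_2te^(t) - c_2e^(t), z(t) = 3c_1e^(t) + 3c_2te^(t) + 2c_2e^(t)

Coefficient matrix A = [[-5, -4], [9, 7]].
Characteristic polynomial det(A - λI) = λ^2 - 2λ + 1 = 0.
Single eigenvalue λ = 1 with algebraic multiplicity 2.
Eigenvector v = (-2,3); generalized eigenvector w with (A-λI)w=v is (-1,2).
General solution: e^(t)[c_1·v + c_2·(t·v + w)].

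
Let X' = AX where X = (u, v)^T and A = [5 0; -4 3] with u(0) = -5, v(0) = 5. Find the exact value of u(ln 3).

-1215

A = [[5,0],[-4,3]]; eigenvalues λ = 3, 5.
Eigenvectors: (0,1) for λ=3, (1,-2) for λ=5.
From the initial condition, c_1 = -5, c_2 = -5.
u(ln 3) = (-5)(3^3)(0) + (-5)(3^5)(1) = -1215.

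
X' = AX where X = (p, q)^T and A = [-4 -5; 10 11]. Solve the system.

p(t) = -c_1e^(6t) + c_2e^(t), q(t) = 2c_1e^(6t) - c_2e^(t)

Coefficient matrix A = [[-4, -5], [10, 11]].
Characteristic polynomial det(A - λI) = λ^2 - 7λ + 6 = 0.
Eigenvalues λ = 6, 1.
For λ=6: (A-λI) row 1 is [-10, -5], so an eigenvector is (-1, 2).
For λ=1: (A-λI) row 1 is [-5, -5], so an eigenvector is (1, -1).
General solution: c_1e^(6t)(-1,2) + c_2e^(t)(1,-1).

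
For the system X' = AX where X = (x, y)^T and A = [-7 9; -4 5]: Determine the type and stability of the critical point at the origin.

A = [[-7,9],[-4,5]]; det(A-λI) = λ^2 + 2λ + 1.
repeated λ = -1 with a single eigenvector.

stable improper node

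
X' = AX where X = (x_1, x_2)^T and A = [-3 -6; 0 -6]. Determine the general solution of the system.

x_1(t) = K_1e^(-3t) + 2K_2e^(-6t), x_2(t) = K_2e^(-6t)

Coefficient matrix A = [[-3, -6], [0, -6]].
Characteristic polynomial det(A - λI) = λ^2 + 9λ + 18 = 0.
Eigenvalues λ = -3, -6.
For λ=-3: (A-λI) row 1 is [0, -6], so an eigenvector is (1, 0).
For λ=-6: (A-λI) row 1 is [3, -6], so an eigenvector is (2, 1).
General solution: K_1e^(-3t)(1,0) + K_2e^(-6t)(2,1).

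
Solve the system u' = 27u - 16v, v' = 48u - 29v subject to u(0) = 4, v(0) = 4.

u(t) = 8e^(3t) - 4e^(-5t), v(t) = 12e^(3t) - 8e^(-5t)

Coefficient matrix A = [[27, -16], [48, -29]].
Characteristic polynomial det(A - λI) = λ^2 + 2λ - 15 = 0.
Eigenvalues λ = 3, -5.
For λ=3: (A-λI) row 1 is [24, -16], so an eigenvector is (2, 3).
For λ=-5: (A-λI) row 1 is [32, -16], so an eigenvector is (-1, -2).
General solution: K_1e^(3t)(2,3) + K_2e^(-5t)(-1,-2).
Applying u(0)=4, v(0)=4 gives K_1=4, K_2=4.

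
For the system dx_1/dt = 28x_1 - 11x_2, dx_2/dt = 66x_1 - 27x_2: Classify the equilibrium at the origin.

A = [[28,-11],[66,-27]]; det(A-λI) = λ^2 - λ - 30.
λ = 6, -5: opposite signs.

saddle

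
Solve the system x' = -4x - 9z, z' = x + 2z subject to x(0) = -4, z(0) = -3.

Coefficient matrix A = [[-4, -9], [1, 2]].
Characteristic polynomial det(A - λI) = λ^2 + 2λ + 1 = 0.
Single eigenvalue λ = -1 with algebraic multiplicity 2.
Eigenvector v = (-3,1); generalized eigenvector w with (A-λI)w=v is (1,0).
General solution: e^(-t)[c_1·v + c_2·(t·v + w)].
Applying x(0)=-4, z(0)=-3 gives c_1=-3, c_2=-13.

x(t) = 39te^(-t) - 4e^(-t), z(t) = -13te^(-t) - 3e^(-t)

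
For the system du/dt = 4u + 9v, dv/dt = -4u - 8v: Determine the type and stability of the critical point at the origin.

stable improper node

A = [[4,9],[-4,-8]]; det(A-λI) = λ^2 + 4λ + 4.
repeated λ = -2 with a single eigenvector.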